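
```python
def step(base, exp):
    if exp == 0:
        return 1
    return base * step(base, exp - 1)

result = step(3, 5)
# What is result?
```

step(3, 5) = 3 * 3 * 3 * 3 * 3 = 243

Answer: 243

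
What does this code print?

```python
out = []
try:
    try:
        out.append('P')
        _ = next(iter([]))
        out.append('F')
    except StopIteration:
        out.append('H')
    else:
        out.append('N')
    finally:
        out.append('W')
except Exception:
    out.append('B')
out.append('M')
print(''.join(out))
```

Execution trace: 'P' (inner try body) → 'H' (inner except StopIteration) → 'W' (inner finally) → 'M' (after the try/except). Output: PHWM

Answer: PHWM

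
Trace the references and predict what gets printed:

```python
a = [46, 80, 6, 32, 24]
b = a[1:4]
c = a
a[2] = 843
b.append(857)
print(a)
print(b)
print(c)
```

Key concept: slice vs alias.
Step by step:
`a = [46, 80, 6, 32, 24]` → a = [46, 80, 6, 32, 24]
`b = a[1:4]` → b = [80, 6, 32]
`c = a` → c = [46, 80, 6, 32, 24] (same object as a)
`a[2] = 843` → a = [46, 80, 843, 32, 24] (same object as c); c = [46, 80, 843, 32, 24] (same object as a)
`b.append(857)` → b = [80, 6, 32, 857]
`print(a)` → prints [46, 80, 843, 32, 24]
`print(b)` → prints [80, 6, 32, 857]
`print(c)` → prints [46, 80, 843, 32, 24]

Answer:
[46, 80, 843, 32, 24]
[80, 6, 32, 857]
[46, 80, 843, 32, 24]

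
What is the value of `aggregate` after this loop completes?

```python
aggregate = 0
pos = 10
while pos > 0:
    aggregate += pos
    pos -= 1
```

Sum 10 down to 1
`aggregate` takes the values: 0 → 10 → 19 → 27 → 34 → 40 → 45 → 49 → 52 → 54 → 55

Answer: 55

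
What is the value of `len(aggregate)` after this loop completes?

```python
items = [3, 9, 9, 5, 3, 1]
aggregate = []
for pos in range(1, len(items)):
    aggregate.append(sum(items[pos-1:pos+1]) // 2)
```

Number of 2-element averages
`aggregate` takes the values: [] → [6] → [6, 9] → [6, 9, 7] → [6, 9, 7, 4] → [6, 9, 7, 4, 2]
So `len(aggregate)` = 5

Answer: 5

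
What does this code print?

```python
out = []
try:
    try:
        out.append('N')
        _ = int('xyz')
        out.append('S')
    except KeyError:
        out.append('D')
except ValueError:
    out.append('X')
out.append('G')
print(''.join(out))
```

Execution trace: 'N' (inner try body) → 'X' (outer except ValueError) → 'G' (after the try/except). Output: NXG

Answer: NXG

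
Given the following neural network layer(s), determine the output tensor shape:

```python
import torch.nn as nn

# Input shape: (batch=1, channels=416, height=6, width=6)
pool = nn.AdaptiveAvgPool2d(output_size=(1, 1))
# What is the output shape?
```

Input: (1, 416, 6, 6) -> Output: (1, 416, 1, 1)

Answer: (1, 416, 1, 1)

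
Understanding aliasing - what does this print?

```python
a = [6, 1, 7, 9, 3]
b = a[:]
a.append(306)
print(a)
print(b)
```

Key concept: slice [:] creates copy.
Step by step:
`a = [6, 1, 7, 9, 3]` → a = [6, 1, 7, 9, 3]
`b = a[:]` → b = [6, 1, 7, 9, 3]
`a.append(306)` → a = [6, 1, 7, 9, 3, 306]
`print(a)` → prints [6, 1, 7, 9, 3, 306]
`print(b)` → prints [6, 1, 7, 9, 3]

Answer:
[6, 1, 7, 9, 3, 306]
[6, 1, 7, 9, 3]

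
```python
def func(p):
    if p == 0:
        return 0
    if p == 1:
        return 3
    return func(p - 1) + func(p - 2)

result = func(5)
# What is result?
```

Build up from base cases: func(0)=0, func(1)=3, func(2)=3, func(3)=6, func(4)=9, func(5)=15

Answer: 15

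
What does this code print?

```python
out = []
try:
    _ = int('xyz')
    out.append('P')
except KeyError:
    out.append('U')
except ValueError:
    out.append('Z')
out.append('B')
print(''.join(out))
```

Execution trace: 'Z' (except ValueError) → 'B' (after the try/except). Output: ZB

Answer: ZB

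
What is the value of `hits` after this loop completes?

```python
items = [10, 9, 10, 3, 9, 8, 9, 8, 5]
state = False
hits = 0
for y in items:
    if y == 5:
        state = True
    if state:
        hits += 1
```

Count elements after first 5 in [10, 9, 10, 3, 9, 8, 9, 8, 5]
`hits` takes the values: 0 → 1

Answer: 1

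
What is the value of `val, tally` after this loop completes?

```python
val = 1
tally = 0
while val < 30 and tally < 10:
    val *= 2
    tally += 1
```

Double until >= 30 or 10 iterations
`val, tally` takes the values: (1, 0) → (2, 0) → (2, 1) → (4, 1) → (4, 2) → (8, 2) → (8, 3) → (16, 3) → (16, 4) → (32, 4) → (32, 5)

Answer: 32, 5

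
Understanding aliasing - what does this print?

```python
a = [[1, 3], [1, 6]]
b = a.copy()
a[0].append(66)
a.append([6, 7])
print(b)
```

Key concept: shallow copy with nested lists.
Step by step:
`a = [[1, 3], [1, 6]]` → a = [[1, 3], [1, 6]]
`b = a.copy()` → b = [[1, 3], [1, 6]]
`a[0].append(66)` → a = [[1, 3, 66], [1, 6]]; b = [[1, 3, 66], [1, 6]]
`a.append([6, 7])` → a = [[1, 3, 66], [1, 6], [6, 7]]
`print(b)` → prints [[1, 3, 66], [1, 6]]

Answer: [[1, 3, 66], [1, 6]]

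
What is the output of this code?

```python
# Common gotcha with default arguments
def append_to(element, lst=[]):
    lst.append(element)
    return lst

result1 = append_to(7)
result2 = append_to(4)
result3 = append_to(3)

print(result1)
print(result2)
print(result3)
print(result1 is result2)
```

Key concept: mutable default argument gotcha.
Step by step:
`result1 = append_to(7)` → result1 = [7]
`result2 = append_to(4)` → result1 = [7, 4] (same object as result2); result2 = [7, 4] (same object as result1)
`result3 = append_to(3)` → result1 = [7, 4, 3] (same object as result2, result3); result2 = [7, 4, 3] (same object as result1, result3); result3 = [7, 4, 3] (same object as result1, result2)
`print(result1)` → prints [7, 4, 3]
`print(result2)` → prints [7, 4, 3]
`print(result3)` → prints [7, 4, 3]
`print(result1 is result2)` → prints True

Answer:
[7, 4, 3]
[7, 4, 3]
[7, 4, 3]
True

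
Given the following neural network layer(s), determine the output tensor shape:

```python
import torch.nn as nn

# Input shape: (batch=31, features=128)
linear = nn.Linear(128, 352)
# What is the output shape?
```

Input: (31, 128) -> Output: (31, 352)

Answer: (31, 352)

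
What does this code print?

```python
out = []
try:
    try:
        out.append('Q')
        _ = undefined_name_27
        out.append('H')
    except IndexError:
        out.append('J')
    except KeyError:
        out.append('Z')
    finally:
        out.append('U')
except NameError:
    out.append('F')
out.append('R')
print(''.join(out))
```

Execution trace: 'Q' (inner try body) → 'U' (inner finally) → 'F' (outer except NameError) → 'R' (after the try/except). Output: QUFR

Answer: QUFR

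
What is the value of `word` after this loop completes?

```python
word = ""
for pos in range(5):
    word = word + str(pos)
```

Concatenate digits 0 to 4
`word` takes the values: "" → "0" → "01" → "012" → "0123" → "01234"

Answer: "01234"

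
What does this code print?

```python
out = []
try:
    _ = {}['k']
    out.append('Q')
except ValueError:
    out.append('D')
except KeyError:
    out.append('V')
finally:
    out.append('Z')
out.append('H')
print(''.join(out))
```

Execution trace: 'V' (except KeyError) → 'Z' (finally) → 'H' (after the try/except). Output: VZH

Answer: VZH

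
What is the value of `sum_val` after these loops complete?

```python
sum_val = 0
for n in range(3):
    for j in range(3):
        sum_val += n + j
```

Sum of all n+j for n,j in 3x3
`sum_val` takes the values: 0 → 1 → 3 → 4 → 6 → 9 → 11 → 14 → 18

Answer: 18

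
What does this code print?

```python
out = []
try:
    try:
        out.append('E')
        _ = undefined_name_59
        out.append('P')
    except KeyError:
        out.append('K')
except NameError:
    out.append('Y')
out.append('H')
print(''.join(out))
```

Execution trace: 'E' (try body) → 'Y' (outer except NameError) → 'H' (after the try/except). Output: EYH

Answer: EYH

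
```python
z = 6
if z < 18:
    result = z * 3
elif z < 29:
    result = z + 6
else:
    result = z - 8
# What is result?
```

Trace:
`z = 6` → z = 6
`if z < 18: ...` → z < 18 is True → result = 18
So result = 18

Answer: 18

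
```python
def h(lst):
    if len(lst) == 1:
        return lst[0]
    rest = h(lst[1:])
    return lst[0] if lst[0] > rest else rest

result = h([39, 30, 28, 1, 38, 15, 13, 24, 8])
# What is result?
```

Recursive max over [39, 30, 28, 1, 38, 15, 13, 24, 8] = 39

Answer: 39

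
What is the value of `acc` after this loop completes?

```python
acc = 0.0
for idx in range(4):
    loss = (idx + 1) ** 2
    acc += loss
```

Sum of squared losses 1² + 2² + ... + 4²
`acc` takes the values: 0.0 → 1.0 → 5.0 → 14.0 → 30.0

Answer: 30.0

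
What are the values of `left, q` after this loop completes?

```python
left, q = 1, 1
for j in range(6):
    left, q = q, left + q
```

Fibonacci: after 6 iterations
`left, q` takes the values: (1, 1) → (1, 2) → (2, 3) → (3, 5) → (5, 8) → (8, 13) → (13, 21)

Answer: 13, 21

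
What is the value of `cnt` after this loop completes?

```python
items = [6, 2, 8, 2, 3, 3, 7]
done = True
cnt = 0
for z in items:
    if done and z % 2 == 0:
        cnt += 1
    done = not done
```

Count even values at even positions
`cnt` takes the values: 0 → 1 → 2

Answer: 2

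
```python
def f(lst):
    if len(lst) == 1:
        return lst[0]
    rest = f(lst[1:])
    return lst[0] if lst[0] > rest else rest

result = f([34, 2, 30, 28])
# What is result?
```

Recursive max over [34, 2, 30, 28] = 34

Answer: 34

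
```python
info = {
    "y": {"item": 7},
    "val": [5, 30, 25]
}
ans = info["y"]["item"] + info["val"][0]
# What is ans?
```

Trace:
`info = { ...` → info = {'y': {'item': 7}, 'val': [5, 30, 25]}
`ans = info["y"]["item"] + info["val"][0]` → ans = 12
So ans = 12

Answer: 12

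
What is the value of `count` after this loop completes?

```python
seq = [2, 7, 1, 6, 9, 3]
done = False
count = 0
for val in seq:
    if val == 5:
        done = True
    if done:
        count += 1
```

Count elements after first 5 in [2, 7, 1, 6, 9, 3]
`count` takes the values: 0

Answer: 0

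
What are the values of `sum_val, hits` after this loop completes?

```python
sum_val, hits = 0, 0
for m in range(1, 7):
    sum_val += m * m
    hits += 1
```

Sum of squares and count
`sum_val, hits` takes the values: (0, 0) → (1, 0) → (1, 1) → (5, 1) → (5, 2) → (14, 2) → (14, 3) → (30, 3) → (30, 4) → (55, 4) → (55, 5) → (91, 5) → (91, 6)

Answer: 91, 6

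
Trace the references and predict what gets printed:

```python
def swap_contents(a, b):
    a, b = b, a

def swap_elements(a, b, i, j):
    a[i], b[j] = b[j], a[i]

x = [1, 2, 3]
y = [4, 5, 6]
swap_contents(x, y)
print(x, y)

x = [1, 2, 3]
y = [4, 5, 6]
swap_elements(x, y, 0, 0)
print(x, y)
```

Key concept: parameter rebinding vs mutation.
Step by step:
`x = [1, 2, 3]` → x = [1, 2, 3]
`y = [4, 5, 6]` → y = [4, 5, 6]
`swap_contents(x, y)` → no visible change to tracked variables
`print(x, y)` → prints [1, 2, 3] [4, 5, 6]
`x = [1, 2, 3]` → x = [1, 2, 3]
`y = [4, 5, 6]` → y = [4, 5, 6]
`swap_elements(x, y, 0, 0)` → x = [4, 2, 3]; y = [1, 5, 6]
`print(x, y)` → prints [4, 2, 3] [1, 5, 6]

Answer:
[1, 2, 3] [4, 5, 6]
[4, 2, 3] [1, 5, 6]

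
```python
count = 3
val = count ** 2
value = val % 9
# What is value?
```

Trace:
`count = 3` → count = 3
`val = count ** 2` → val = 9
`value = val % 9` → value = 0
So value = 0

Answer: 0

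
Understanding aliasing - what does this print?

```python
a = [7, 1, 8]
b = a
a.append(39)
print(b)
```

Key concept: basic list aliasing.
Step by step:
`a = [7, 1, 8]` → a = [7, 1, 8]
`b = a` → b = [7, 1, 8] (same object as a)
`a.append(39)` → a = [7, 1, 8, 39] (same object as b); b = [7, 1, 8, 39] (same object as a)
`print(b)` → prints [7, 1, 8, 39]

Answer: [7, 1, 8, 39]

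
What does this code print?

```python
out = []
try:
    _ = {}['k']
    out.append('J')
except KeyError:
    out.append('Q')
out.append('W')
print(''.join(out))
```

Execution trace: 'Q' (except KeyError) → 'W' (after the try/except). Output: QW

Answer: QW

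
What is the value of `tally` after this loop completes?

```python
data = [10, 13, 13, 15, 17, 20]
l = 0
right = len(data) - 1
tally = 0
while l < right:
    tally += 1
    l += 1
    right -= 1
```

Iterations until pointers meet (list length 6)
`tally` takes the values: 0 → 1 → 2 → 3

Answer: 3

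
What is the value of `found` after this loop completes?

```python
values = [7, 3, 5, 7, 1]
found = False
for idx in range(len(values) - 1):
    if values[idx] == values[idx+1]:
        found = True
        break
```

Check consecutive duplicates in [7, 3, 5, 7, 1]
`found` takes the values: False

Answer: False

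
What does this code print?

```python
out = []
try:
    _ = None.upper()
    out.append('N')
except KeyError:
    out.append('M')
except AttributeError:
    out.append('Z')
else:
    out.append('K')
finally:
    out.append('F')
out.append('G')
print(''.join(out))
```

Execution trace: 'Z' (except AttributeError) → 'F' (finally) → 'G' (after the try/except). Output: ZFG

Answer: ZFG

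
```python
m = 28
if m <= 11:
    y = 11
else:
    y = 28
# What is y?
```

Trace:
`m = 28` → m = 28
`if m <= 11: ...` → m <= 11 is False, take else branch → y = 28
So y = 28

Answer: 28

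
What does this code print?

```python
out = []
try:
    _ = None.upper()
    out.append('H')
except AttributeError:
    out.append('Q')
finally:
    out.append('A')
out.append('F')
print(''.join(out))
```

Execution trace: 'Q' (except AttributeError) → 'A' (finally) → 'F' (after the try/except). Output: QAF

Answer: QAF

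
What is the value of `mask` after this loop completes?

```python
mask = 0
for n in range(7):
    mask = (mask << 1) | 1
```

Build 7 consecutive 1-bits: 0b1111111
`mask` takes the values: 0 → 1 → 3 → 7 → 15 → 31 → 63 → 127

Answer: 127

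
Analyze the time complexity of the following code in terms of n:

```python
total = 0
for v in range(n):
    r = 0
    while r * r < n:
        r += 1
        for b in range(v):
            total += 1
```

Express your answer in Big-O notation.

Each loop level contributes: n × √n × n. Multiplying the contributions gives O(n^2√n).

Answer: O(n^2√n)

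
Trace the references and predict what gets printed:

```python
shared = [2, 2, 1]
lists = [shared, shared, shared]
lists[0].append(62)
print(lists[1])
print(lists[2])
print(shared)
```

Key concept: list of same reference.
Step by step:
`shared = [2, 2, 1]` → shared = [2, 2, 1]
`lists = [shared, shared, shared]` → lists = [[2, 2, 1], [2, 2, 1], [2, 2, 1]]
`lists[0].append(62)` → shared = [2, 2, 1, 62]; lists = [[2, 2, 1, 62], [2, 2, 1, 62], [2, 2, 1, 62]]
`print(lists[1])` → prints [2, 2, 1, 62]
`print(lists[2])` → prints [2, 2, 1, 62]
`print(shared)` → prints [2, 2, 1, 62]

Answer:
[2, 2, 1, 62]
[2, 2, 1, 62]
[2, 2, 1, 62]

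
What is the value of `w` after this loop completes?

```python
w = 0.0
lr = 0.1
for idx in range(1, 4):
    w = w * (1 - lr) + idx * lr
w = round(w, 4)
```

Moving average with lr=0.1
`w` takes the values: 0.0 → 0.1 → 0.29 → 0.561

Answer: 0.561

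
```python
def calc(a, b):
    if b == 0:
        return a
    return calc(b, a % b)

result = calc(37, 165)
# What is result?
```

calc(37, 165) -> calc(165, 37) -> calc(37, 17) -> calc(17, 3) -> calc(3, 2) -> calc(2, 1) -> calc(1, 0) -> 1

Answer: 1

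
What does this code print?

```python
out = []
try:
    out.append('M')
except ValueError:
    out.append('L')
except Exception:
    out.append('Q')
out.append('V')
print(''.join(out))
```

Execution trace: 'M' (try body, no exception) → 'V' (after the try/except). Output: MV

Answer: MV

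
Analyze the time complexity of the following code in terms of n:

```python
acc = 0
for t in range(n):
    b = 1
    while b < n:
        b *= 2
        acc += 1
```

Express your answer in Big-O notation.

Each loop level contributes: n × log n. Multiplying the contributions gives O(n log n).

Answer: O(n log n)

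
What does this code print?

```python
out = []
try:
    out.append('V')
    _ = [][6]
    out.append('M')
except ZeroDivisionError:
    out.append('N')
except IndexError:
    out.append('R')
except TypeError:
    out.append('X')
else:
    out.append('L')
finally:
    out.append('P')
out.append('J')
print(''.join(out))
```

Execution trace: 'V' (try body) → 'R' (except IndexError) → 'P' (finally) → 'J' (after the try/except). Output: VRPJ

Answer: VRPJ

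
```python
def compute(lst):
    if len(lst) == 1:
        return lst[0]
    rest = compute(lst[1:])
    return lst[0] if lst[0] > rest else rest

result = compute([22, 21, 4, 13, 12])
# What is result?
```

Recursive max over [22, 21, 4, 13, 12] = 22

Answer: 22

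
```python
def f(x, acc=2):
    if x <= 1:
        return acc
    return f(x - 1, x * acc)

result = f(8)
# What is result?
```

Accumulator trace (n, acc): (8, 2) -> (7, 16) -> (6, 112) -> (5, 672) -> (4, 3360) -> (3, 13440) -> (2, 40320) -> (1, 80640) -> return 80640

Answer: 80640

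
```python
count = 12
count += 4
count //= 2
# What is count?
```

Trace:
`count = 12` → count = 12
`count += 4` → count = 16
`count //= 2` → count = 8
So count = 8

Answer: 8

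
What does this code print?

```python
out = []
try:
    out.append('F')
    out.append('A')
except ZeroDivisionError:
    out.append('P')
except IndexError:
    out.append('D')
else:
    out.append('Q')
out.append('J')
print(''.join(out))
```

Execution trace: 'F' (try body) → 'A' (try body, no exception) → 'Q' (else) → 'J' (after the try/except). Output: FAQJ

Answer: FAQJ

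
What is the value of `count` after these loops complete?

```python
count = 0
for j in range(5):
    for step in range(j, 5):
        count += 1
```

Upper triangle: 5 + 4 + ... + 1
`count` takes the values: 0 → 1 → 2 → 3 → 4 → 5 → 6 → 7 → 8 → 9 → 10 → 11 → 12 → 13 → 14 → 15

Answer: 15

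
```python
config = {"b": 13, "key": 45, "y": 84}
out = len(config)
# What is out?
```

Trace:
`config = {"b": 13, "key": 45, "y": 84}` → config = {'b': 13, 'key': 45, 'y': 84}
`out = len(config)` → out = 3
So out = 3

Answer: 3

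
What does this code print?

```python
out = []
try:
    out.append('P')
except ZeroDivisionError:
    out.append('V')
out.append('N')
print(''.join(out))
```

Execution trace: 'P' (try body, no exception) → 'N' (after the try/except). Output: PN

Answer: PN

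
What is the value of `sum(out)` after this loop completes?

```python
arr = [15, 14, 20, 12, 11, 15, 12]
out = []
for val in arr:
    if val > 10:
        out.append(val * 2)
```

Sum of doubled values > 10
`out` takes the values: [] → [30] → [30, 28] → [30, 28, 40] → [30, 28, 40, 24] → [30, 28, 40, 24, 22] → [30, 28, 40, 24, 22, 30] → [30, 28, 40, 24, 22, 30, 24]
So `sum(out)` = 198

Answer: 198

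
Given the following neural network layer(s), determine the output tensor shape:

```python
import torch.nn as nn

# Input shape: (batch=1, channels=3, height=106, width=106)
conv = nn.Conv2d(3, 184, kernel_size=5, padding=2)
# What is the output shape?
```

Input: (1, 3, 106, 106) -> Output: (1, 184, 106, 106)

Answer: (1, 184, 106, 106)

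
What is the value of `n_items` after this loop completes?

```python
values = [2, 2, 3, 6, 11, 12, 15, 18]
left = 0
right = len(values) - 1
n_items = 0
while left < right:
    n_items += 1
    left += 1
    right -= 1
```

Iterations until pointers meet (list length 8)
`n_items` takes the values: 0 → 1 → 2 → 3 → 4

Answer: 4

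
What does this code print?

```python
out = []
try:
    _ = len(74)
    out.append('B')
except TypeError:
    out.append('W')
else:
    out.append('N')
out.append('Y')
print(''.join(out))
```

Execution trace: 'W' (except TypeError) → 'Y' (after the try/except). Output: WY

Answer: WY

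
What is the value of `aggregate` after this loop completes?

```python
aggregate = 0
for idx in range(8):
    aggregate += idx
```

Sum of 0 to 7 = 28
`aggregate` takes the values: 0 → 1 → 3 → 6 → 10 → 15 → 21 → 28

Answer: 28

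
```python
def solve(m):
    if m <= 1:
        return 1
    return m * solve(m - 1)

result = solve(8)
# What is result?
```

solve(8) = 8 * 7 * 6 * 5 * 4 * 3 * 2 * 1 = 40320

Answer: 40320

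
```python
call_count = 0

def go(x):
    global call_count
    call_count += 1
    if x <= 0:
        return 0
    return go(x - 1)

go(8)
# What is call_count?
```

Linear recursion stepping by 1: 9 calls from x=8 down to ≤0.

Answer: 9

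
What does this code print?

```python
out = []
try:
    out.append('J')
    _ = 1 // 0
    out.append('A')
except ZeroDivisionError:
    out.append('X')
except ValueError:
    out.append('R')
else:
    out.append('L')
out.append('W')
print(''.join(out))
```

Execution trace: 'J' (try body) → 'X' (except ZeroDivisionError) → 'W' (after the try/except). Output: JXW

Answer: JXW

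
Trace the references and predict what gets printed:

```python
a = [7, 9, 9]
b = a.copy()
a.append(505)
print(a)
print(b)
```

Key concept: list.copy() creates independent copy.
Step by step:
`a = [7, 9, 9]` → a = [7, 9, 9]
`b = a.copy()` → b = [7, 9, 9]
`a.append(505)` → a = [7, 9, 9, 505]
`print(a)` → prints [7, 9, 9, 505]
`print(b)` → prints [7, 9, 9]

Answer:
[7, 9, 9, 505]
[7, 9, 9]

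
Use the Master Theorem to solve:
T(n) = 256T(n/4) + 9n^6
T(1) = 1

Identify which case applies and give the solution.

a=256, b=4, f(n)=9n^6. log_4(256) = 4. Since c=6 > 4 and the regularity condition holds (256(n/4)^6 = (256/4^6)n^6 with 256/4^6 < 1), Case 3 applies: T(n) = Θ(f(n)) = O(n^6).

Answer: O(n^6) - Case 3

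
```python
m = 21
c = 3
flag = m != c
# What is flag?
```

Trace:
`m = 21` → m = 21
`c = 3` → c = 3
`flag = m != c` → flag = True
So flag = True

Answer: True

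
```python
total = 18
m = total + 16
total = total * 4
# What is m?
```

Trace:
`total = 18` → total = 18
`m = total + 16` → m = 34
`total = total * 4` → total = 72
So m = 34

Answer: 34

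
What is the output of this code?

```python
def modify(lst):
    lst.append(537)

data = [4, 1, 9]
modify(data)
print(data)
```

Key concept: function modifies passed list.
Step by step:
`data = [4, 1, 9]` → data = [4, 1, 9]
`modify(data)` → data = [4, 1, 9, 537]
`print(data)` → prints [4, 1, 9, 537]

Answer: [4, 1, 9, 537]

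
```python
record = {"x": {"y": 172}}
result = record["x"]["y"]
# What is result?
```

Trace:
`record = {"x": {"y": 172}}` → record = {'x': {'y': 172}}
`result = record["x"]["y"]` → result = 172
So result = 172

Answer: 172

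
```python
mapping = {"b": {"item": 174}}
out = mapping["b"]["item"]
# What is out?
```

Trace:
`mapping = {"b": {"item": 174}}` → mapping = {'b': {'item': 174}}
`out = mapping["b"]["item"]` → out = 174
So out = 174

Answer: 174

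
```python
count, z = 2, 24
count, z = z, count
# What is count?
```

Trace:
`count, z = 2, 24` → count = 2; z = 24
`count, z = z, count` → count = 24; z = 2
So count = 24

Answer: 24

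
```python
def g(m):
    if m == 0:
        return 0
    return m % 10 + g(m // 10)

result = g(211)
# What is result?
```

Sum of digits of 211: 1 + 1 + 2 = 4

Answer: 4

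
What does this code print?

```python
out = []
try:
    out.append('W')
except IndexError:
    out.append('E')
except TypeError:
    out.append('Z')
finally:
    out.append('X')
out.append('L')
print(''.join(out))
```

Execution trace: 'W' (try body, no exception) → 'X' (finally) → 'L' (after the try/except). Output: WXL

Answer: WXL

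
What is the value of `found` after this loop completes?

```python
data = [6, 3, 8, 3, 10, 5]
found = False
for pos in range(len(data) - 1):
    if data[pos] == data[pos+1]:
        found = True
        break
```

Check consecutive duplicates in [6, 3, 8, 3, 10, 5]
`found` takes the values: False

Answer: False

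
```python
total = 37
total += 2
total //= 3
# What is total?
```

Trace:
`total = 37` → total = 37
`total += 2` → total = 39
`total //= 3` → total = 13
So total = 13

Answer: 13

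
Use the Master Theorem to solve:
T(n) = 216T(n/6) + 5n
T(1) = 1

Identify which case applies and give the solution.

a=216, b=6, f(n)=5n. log_6(216) = 3. Since c=1 < 3, Case 1 applies: T(n) = Θ(n^log_b(a)) = O(n^3).

Answer: O(n^3) - Case 1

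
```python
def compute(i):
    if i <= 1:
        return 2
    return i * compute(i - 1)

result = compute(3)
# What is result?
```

compute(3) = 3 * 2 * 2 = 12

Answer: 12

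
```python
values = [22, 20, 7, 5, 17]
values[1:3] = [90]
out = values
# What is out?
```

Trace:
`values = [22, 20, 7, 5, 17]` → values = [22, 20, 7, 5, 17]
`values[1:3] = [90]` → values = [22, 90, 5, 17]
`out = values` → out = [22, 90, 5, 17]
So out = [22, 90, 5, 17]

Answer: [22, 90, 5, 17]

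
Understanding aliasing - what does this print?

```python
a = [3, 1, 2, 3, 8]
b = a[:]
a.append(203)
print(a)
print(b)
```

Key concept: slice [:] creates copy.
Step by step:
`a = [3, 1, 2, 3, 8]` → a = [3, 1, 2, 3, 8]
`b = a[:]` → b = [3, 1, 2, 3, 8]
`a.append(203)` → a = [3, 1, 2, 3, 8, 203]
`print(a)` → prints [3, 1, 2, 3, 8, 203]
`print(b)` → prints [3, 1, 2, 3, 8]

Answer:
[3, 1, 2, 3, 8, 203]
[3, 1, 2, 3, 8]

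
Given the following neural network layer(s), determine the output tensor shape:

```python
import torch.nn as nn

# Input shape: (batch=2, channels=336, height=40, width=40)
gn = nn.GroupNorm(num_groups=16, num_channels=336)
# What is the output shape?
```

Input: (2, 336, 40, 40) -> Output: (2, 336, 40, 40)

Answer: (2, 336, 40, 40)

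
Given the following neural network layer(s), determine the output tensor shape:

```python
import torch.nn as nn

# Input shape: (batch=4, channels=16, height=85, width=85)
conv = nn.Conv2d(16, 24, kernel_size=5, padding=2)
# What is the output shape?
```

Input: (4, 16, 85, 85) -> Output: (4, 24, 85, 85)

Answer: (4, 24, 85, 85)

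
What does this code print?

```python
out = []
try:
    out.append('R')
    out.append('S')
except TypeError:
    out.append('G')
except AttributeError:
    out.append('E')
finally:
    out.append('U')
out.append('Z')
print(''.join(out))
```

Execution trace: 'R' (try body) → 'S' (try body, no exception) → 'U' (finally) → 'Z' (after the try/except). Output: RSUZ

Answer: RSUZ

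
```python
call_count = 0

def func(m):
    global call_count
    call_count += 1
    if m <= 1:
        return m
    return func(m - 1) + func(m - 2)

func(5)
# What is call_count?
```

Calls(m) = 1 + Calls(m-1) + Calls(m-2); Calls(0)=Calls(1)=1. For m=5 this gives 15.

Answer: 15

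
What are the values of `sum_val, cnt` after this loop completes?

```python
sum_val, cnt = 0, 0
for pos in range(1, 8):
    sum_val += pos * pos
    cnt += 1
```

Sum of squares and count
`sum_val, cnt` takes the values: (0, 0) → (1, 0) → (1, 1) → (5, 1) → (5, 2) → (14, 2) → (14, 3) → (30, 3) → (30, 4) → (55, 4) → (55, 5) → (91, 5) → (91, 6) → (140, 6) → (140, 7)

Answer: 140, 7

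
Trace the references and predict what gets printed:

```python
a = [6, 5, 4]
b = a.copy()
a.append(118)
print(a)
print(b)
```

Key concept: list.copy() creates independent copy.
Step by step:
`a = [6, 5, 4]` → a = [6, 5, 4]
`b = a.copy()` → b = [6, 5, 4]
`a.append(118)` → a = [6, 5, 4, 118]
`print(a)` → prints [6, 5, 4, 118]
`print(b)` → prints [6, 5, 4]

Answer:
[6, 5, 4, 118]
[6, 5, 4]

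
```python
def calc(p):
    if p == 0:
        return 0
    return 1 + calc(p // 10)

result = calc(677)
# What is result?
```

Count of digits of 677: 3

Answer: 3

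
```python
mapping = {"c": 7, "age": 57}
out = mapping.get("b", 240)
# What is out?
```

Trace:
`mapping = {"c": 7, "age": 57}` → mapping = {'c': 7, 'age': 57}
`out = mapping.get("b", 240)` → out = 240
So out = 240

Answer: 240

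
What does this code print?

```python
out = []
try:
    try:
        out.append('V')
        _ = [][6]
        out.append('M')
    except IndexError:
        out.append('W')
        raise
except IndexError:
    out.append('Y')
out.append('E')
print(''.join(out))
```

Execution trace: 'V' (inner try body) → 'W' (inner except IndexError) → 'Y' (outer except IndexError) → 'E' (after the try/except). Output: VWYE

Answer: VWYE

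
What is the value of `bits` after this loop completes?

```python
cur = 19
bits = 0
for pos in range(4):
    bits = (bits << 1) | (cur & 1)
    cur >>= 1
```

Reverse lowest 4 bits of 19
`bits` takes the values: 0 → 1 → 3 → 6 → 12

Answer: 12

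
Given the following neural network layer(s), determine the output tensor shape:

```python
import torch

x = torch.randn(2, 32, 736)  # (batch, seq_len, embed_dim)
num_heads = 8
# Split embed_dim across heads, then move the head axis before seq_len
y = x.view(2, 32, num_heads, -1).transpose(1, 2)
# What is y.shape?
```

Input: (2, 32, 736) -> head_dim = 736 // 8 = 92; after view: (2, 32, 8, 92) -> after transpose(1, 2): (2, 8, 32, 92) -> Output: (2, 8, 32, 92)

Answer: (2, 8, 32, 92)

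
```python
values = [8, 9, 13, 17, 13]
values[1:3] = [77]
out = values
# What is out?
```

Trace:
`values = [8, 9, 13, 17, 13]` → values = [8, 9, 13, 17, 13]
`values[1:3] = [77]` → values = [8, 77, 17, 13]
`out = values` → out = [8, 77, 17, 13]
So out = [8, 77, 17, 13]

Answer: [8, 77, 17, 13]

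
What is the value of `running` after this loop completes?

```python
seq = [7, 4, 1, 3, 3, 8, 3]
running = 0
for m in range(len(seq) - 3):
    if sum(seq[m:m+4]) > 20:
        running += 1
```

Count windows with sum > 20
`running` takes the values: 0

Answer: 0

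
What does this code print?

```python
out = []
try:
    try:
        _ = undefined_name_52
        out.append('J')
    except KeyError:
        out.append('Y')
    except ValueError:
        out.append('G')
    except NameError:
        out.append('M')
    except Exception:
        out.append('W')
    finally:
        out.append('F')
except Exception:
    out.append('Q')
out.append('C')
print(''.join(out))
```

Execution trace: 'M' (inner except NameError) → 'F' (inner finally) → 'C' (after the try/except). Output: MFC

Answer: MFC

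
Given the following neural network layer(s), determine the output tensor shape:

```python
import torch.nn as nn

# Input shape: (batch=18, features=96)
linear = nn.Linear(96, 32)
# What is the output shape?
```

Input: (18, 96) -> Output: (18, 32)

Answer: (18, 32)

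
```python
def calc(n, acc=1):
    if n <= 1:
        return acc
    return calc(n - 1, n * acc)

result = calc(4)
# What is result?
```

Accumulator trace (n, acc): (4, 1) -> (3, 4) -> (2, 12) -> (1, 24) -> return 24

Answer: 24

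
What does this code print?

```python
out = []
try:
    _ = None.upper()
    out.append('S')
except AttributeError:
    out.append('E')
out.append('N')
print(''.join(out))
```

Execution trace: 'E' (except AttributeError) → 'N' (after the try/except). Output: EN

Answer: EN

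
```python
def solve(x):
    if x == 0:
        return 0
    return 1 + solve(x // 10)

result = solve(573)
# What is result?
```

Count of digits of 573: 3

Answer: 3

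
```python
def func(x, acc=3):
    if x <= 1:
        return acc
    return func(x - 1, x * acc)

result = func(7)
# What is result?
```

Accumulator trace (n, acc): (7, 3) -> (6, 21) -> (5, 126) -> (4, 630) -> (3, 2520) -> (2, 7560) -> (1, 15120) -> return 15120

Answer: 15120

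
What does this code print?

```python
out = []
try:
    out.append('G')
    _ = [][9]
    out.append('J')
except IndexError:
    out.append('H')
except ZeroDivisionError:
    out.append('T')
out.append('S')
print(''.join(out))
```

Execution trace: 'G' (try body) → 'H' (except IndexError) → 'S' (after the try/except). Output: GHS

Answer: GHS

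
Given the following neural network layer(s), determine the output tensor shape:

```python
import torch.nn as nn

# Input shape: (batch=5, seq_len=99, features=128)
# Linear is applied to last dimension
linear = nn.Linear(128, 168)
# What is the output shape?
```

Input: (5, 99, 128) -> Output: (5, 99, 168)

Answer: (5, 99, 168)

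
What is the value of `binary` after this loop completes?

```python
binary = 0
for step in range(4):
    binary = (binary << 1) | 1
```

Build 4 consecutive 1-bits: 0b1111
`binary` takes the values: 0 → 1 → 3 → 7 → 15

Answer: 15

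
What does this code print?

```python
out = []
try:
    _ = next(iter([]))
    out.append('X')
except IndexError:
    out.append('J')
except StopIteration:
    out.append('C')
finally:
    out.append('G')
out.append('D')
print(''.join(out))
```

Execution trace: 'C' (except StopIteration) → 'G' (finally) → 'D' (after the try/except). Output: CGD

Answer: CGD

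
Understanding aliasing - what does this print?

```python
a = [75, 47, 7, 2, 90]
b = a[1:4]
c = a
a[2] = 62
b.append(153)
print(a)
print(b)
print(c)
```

Key concept: slice vs alias.
Step by step:
`a = [75, 47, 7, 2, 90]` → a = [75, 47, 7, 2, 90]
`b = a[1:4]` → b = [47, 7, 2]
`c = a` → c = [75, 47, 7, 2, 90] (same object as a)
`a[2] = 62` → a = [75, 47, 62, 2, 90] (same object as c); c = [75, 47, 62, 2, 90] (same object as a)
`b.append(153)` → b = [47, 7, 2, 153]
`print(a)` → prints [75, 47, 62, 2, 90]
`print(b)` → prints [47, 7, 2, 153]
`print(c)` → prints [75, 47, 62, 2, 90]

Answer:
[75, 47, 62, 2, 90]
[47, 7, 2, 153]
[75, 47, 62, 2, 90]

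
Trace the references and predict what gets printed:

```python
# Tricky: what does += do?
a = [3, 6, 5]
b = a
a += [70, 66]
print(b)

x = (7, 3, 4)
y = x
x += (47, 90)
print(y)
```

Key concept: += behavior differs for mutable vs immutable.
Step by step:
`a = [3, 6, 5]` → a = [3, 6, 5]
`b = a` → b = [3, 6, 5] (same object as a)
`a += [70, 66]` → a = [3, 6, 5, 70, 66] (same object as b); b = [3, 6, 5, 70, 66] (same object as a)
`print(b)` → prints [3, 6, 5, 70, 66]
`x = (7, 3, 4)` → x = (7, 3, 4)
`y = x` → y = (7, 3, 4)
`x += (47, 90)` → x = (7, 3, 4, 47, 90)
`print(y)` → prints (7, 3, 4)

Answer:
[3, 6, 5, 70, 66]
(7, 3, 4)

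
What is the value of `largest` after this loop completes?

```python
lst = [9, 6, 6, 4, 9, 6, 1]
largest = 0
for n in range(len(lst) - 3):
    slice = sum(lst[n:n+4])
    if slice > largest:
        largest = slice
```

Max sum of 4-element window in [9, 6, 6, 4, 9, 6, 1]
`largest` takes the values: 0 → 25

Answer: 25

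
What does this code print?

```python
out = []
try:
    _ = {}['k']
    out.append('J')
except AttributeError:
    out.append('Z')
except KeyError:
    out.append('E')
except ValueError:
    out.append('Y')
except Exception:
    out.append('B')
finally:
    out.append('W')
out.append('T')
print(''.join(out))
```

Execution trace: 'E' (except KeyError) → 'W' (finally) → 'T' (after the try/except). Output: EWT

Answer: EWT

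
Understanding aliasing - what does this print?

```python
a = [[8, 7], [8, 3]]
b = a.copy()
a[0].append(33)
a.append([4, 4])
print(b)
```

Key concept: shallow copy with nested lists.
Step by step:
`a = [[8, 7], [8, 3]]` → a = [[8, 7], [8, 3]]
`b = a.copy()` → b = [[8, 7], [8, 3]]
`a[0].append(33)` → a = [[8, 7, 33], [8, 3]]; b = [[8, 7, 33], [8, 3]]
`a.append([4, 4])` → a = [[8, 7, 33], [8, 3], [4, 4]]
`print(b)` → prints [[8, 7, 33], [8, 3]]

Answer: [[8, 7, 33], [8, 3]]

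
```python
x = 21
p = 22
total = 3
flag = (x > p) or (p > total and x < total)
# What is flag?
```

Trace:
`x = 21` → x = 21
`p = 22` → p = 22
`total = 3` → total = 3
`flag = (x > p) or (p > total and x < total)` → flag = False
So flag = False

Answer: False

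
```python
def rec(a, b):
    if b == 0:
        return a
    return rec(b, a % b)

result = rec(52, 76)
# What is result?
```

rec(52, 76) -> rec(76, 52) -> rec(52, 24) -> rec(24, 4) -> rec(4, 0) -> 4

Answer: 4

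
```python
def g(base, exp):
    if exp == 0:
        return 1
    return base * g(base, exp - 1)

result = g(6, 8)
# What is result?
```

g(6, 8) = 6 * 6 * 6 * 6 * 6 * 6 * 6 * 6 = 1679616

Answer: 1679616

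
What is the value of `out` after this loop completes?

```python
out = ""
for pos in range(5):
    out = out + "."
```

Repeat '.' 5 times
`out` takes the values: "" → "." → ".." → "..." → "...." → "....."

Answer: "....."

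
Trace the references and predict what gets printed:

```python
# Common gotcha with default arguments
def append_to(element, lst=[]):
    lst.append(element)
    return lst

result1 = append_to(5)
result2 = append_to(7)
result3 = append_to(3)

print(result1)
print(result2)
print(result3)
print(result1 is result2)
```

Key concept: mutable default argument gotcha.
Step by step:
`result1 = append_to(5)` → result1 = [5]
`result2 = append_to(7)` → result1 = [5, 7] (same object as result2); result2 = [5, 7] (same object as result1)
`result3 = append_to(3)` → result1 = [5, 7, 3] (same object as result2, result3); result2 = [5, 7, 3] (same object as result1, result3); result3 = [5, 7, 3] (same object as result1, result2)
`print(result1)` → prints [5, 7, 3]
`print(result2)` → prints [5, 7, 3]
`print(result3)` → prints [5, 7, 3]
`print(result1 is result2)` → prints True

Answer:
[5, 7, 3]
[5, 7, 3]
[5, 7, 3]
True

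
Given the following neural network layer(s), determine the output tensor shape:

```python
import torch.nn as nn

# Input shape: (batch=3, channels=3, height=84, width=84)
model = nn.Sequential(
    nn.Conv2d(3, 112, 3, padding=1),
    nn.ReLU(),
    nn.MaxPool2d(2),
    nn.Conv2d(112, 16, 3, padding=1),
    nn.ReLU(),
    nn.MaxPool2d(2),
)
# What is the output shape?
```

Input: (3, 3, 84, 84) -> after first Conv2d: (3, 112, 84, 84) -> after first MaxPool2d: (3, 112, 42, 42) -> after second Conv2d: (3, 16, 42, 42) -> Output: (3, 16, 21, 21)

Answer: (3, 16, 21, 21)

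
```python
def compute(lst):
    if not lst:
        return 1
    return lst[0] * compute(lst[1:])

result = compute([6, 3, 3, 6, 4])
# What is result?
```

Product over [6, 3, 3, 6, 4] = 6 * 3 * 3 * 6 * 4 = 1296

Answer: 1296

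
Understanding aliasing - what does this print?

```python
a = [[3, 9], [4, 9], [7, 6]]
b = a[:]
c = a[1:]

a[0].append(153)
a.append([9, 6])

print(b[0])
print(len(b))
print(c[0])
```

Key concept: slice with nested mutation.
Step by step:
`a = [[3, 9], [4, 9], [7, 6]]` → a = [[3, 9], [4, 9], [7, 6]]
`b = a[:]` → b = [[3, 9], [4, 9], [7, 6]]
`c = a[1:]` → c = [[4, 9], [7, 6]]
`a[0].append(153)` → a = [[3, 9, 153], [4, 9], [7, 6]]; b = [[3, 9, 153], [4, 9], [7, 6]]
`a.append([9, 6])` → a = [[3, 9, 153], [4, 9], [7, 6], [9, 6]]
`print(b[0])` → prints [3, 9, 153]
`print(len(b))` → prints 3
`print(c[0])` → prints [4, 9]

Answer:
[3, 9, 153]
3
[4, 9]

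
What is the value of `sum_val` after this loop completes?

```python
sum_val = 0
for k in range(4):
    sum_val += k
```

Sum of 0 to 3 = 6
`sum_val` takes the values: 0 → 1 → 3 → 6

Answer: 6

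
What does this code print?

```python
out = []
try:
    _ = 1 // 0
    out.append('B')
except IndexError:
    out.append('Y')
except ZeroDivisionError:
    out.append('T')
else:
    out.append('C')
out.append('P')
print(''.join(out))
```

Execution trace: 'T' (except ZeroDivisionError) → 'P' (after the try/except). Output: TP

Answer: TP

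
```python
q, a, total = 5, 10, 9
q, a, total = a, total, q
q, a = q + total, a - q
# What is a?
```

Trace:
`q, a, total = 5, 10, 9` → q = 5; a = 10; total = 9
`q, a, total = a, total, q` → q = 10; a = 9; total = 5
`q, a = q + total, a - q` → q = 15; a = -1
So a = -1

Answer: -1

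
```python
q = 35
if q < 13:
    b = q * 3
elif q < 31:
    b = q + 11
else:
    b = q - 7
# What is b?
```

Trace:
`q = 35` → q = 35
`if q < 13: ...` → q < 13 is False, q < 31 is False, take else branch → b = 28
So b = 28

Answer: 28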